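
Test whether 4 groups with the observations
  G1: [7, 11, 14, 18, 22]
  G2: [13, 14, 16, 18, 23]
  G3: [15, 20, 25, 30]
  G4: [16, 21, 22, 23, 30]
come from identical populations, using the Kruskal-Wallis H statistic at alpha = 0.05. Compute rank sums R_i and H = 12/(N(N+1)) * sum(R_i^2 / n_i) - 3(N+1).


Step 1: Combine all N = 19 observations and assign midranks.
sorted (value, group, rank): (7,G1,1), (11,G1,2), (13,G2,3), (14,G1,4.5), (14,G2,4.5), (15,G3,6), (16,G2,7.5), (16,G4,7.5), (18,G1,9.5), (18,G2,9.5), (20,G3,11), (21,G4,12), (22,G1,13.5), (22,G4,13.5), (23,G2,15.5), (23,G4,15.5), (25,G3,17), (30,G3,18.5), (30,G4,18.5)
Step 2: Sum ranks within each group.
R_1 = 30.5 (n_1 = 5)
R_2 = 40 (n_2 = 5)
R_3 = 52.5 (n_3 = 4)
R_4 = 67 (n_4 = 5)
Step 3: H = 12/(N(N+1)) * sum(R_i^2/n_i) - 3(N+1)
     = 12/(19*20) * (30.5^2/5 + 40^2/5 + 52.5^2/4 + 67^2/5) - 3*20
     = 0.031579 * 2092.91 - 60
     = 6.091974.
Step 4: Ties present; correction factor C = 1 - 36/(19^3 - 19) = 0.994737. Corrected H = 6.091974 / 0.994737 = 6.124206.
Step 5: Under H0, H ~ chi^2(3); p-value = 0.105721.
Step 6: alpha = 0.05. fail to reject H0.

H = 6.1242, df = 3, p = 0.105721, fail to reject H0.


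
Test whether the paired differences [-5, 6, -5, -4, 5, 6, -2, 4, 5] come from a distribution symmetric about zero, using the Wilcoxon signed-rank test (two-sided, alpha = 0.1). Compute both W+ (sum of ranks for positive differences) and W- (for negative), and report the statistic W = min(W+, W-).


Step 1: Drop any zero differences (none here) and take |d_i|.
|d| = [5, 6, 5, 4, 5, 6, 2, 4, 5]
Step 2: Midrank |d_i| (ties get averaged ranks).
ranks: |5|->5.5, |6|->8.5, |5|->5.5, |4|->2.5, |5|->5.5, |6|->8.5, |2|->1, |4|->2.5, |5|->5.5
Step 3: Attach original signs; sum ranks with positive sign and with negative sign.
W+ = 8.5 + 5.5 + 8.5 + 2.5 + 5.5 = 30.5
W- = 5.5 + 5.5 + 2.5 + 1 = 14.5
(Check: W+ + W- = 45 should equal n(n+1)/2 = 45.)
Step 4: Test statistic W = min(W+, W-) = 14.5.
Step 5: Ties in |d|, so use the tie-corrected normal approximation.
        E[W] = n(n+1)/4 = 9*10/4 = 22.5.
        Tie groups: |d|=4 (t=2), |d|=5 (t=4), |d|=6 (t=2); sum(t^3 - t) = 72.
        Var[W] = n(n+1)(2n+1)/24 - sum(t^3-t)/48 = 1710/24 - 72/48 = 69.75.
        z = (W - E[W]) / sqrt(Var[W]) = (14.5 - 22.5) / 8.3516 = -0.9579.
        Two-sided p = 2*Phi(z) = 0.338116.
Step 6: alpha = 0.1. fail to reject H0.

W+ = 30.5, W- = 14.5, W = min = 14.5, p = 0.338116, fail to reject H0.


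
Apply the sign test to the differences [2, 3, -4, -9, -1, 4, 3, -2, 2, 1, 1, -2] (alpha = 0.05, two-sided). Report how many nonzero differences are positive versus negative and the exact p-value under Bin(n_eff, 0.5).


Step 1: Discard zero differences. Original n = 12; n_eff = number of nonzero differences = 12.
Nonzero differences (with sign): +2, +3, -4, -9, -1, +4, +3, -2, +2, +1, +1, -2
Step 2: Count signs: positive = 7, negative = 5.
Step 3: Under H0: P(positive) = 0.5, so the number of positives S ~ Bin(12, 0.5).
Step 4: Two-sided exact p-value = sum of Bin(12,0.5) probabilities at or below the observed probability = 0.774414.
Step 5: alpha = 0.05. fail to reject H0.

n_eff = 12, pos = 7, neg = 5, p = 0.774414, fail to reject H0.


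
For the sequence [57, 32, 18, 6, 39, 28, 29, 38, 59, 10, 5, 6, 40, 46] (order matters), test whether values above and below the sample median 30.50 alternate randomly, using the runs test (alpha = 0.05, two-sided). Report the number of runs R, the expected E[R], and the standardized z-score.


Step 1: Compute median = 30.50; label A = above, B = below.
Labels in order: AABBABBAABBBAA  (n_A = 7, n_B = 7)
Step 2: Count runs R = 7.
Step 3: Under H0 (random ordering), E[R] = 2*n_A*n_B/(n_A+n_B) + 1 = 2*7*7/14 + 1 = 8.0000.
        Var[R] = 2*n_A*n_B*(2*n_A*n_B - n_A - n_B) / ((n_A+n_B)^2 * (n_A+n_B-1)) = 8232/2548 = 3.2308.
        SD[R] = 1.7974.
Step 4: Continuity-corrected z = (R + 0.5 - E[R]) / SD[R] = (7 + 0.5 - 8.0000) / 1.7974 = -0.2782.
Step 5: Two-sided p-value via normal approximation = 2*(1 - Phi(|z|)) = 0.780879.
Step 6: alpha = 0.05. fail to reject H0.

R = 7, z = -0.2782, p = 0.780879, fail to reject H0.


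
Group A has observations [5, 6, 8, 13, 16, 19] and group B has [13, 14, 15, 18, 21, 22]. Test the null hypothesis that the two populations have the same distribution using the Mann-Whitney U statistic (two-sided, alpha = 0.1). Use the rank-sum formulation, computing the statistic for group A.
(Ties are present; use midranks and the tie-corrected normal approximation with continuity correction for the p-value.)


Step 1: Combine and sort all 12 observations; assign midranks.
sorted (value, group): (5,X), (6,X), (8,X), (13,X), (13,Y), (14,Y), (15,Y), (16,X), (18,Y), (19,X), (21,Y), (22,Y)
ranks: 5->1, 6->2, 8->3, 13->4.5, 13->4.5, 14->6, 15->7, 16->8, 18->9, 19->10, 21->11, 22->12
Step 2: Rank sum for X: R1 = 1 + 2 + 3 + 4.5 + 8 + 10 = 28.5.
Step 3: U_X = R1 - n1(n1+1)/2 = 28.5 - 6*7/2 = 28.5 - 21 = 7.5.
       U_Y = n1*n2 - U_X = 36 - 7.5 = 28.5.
Step 4: Ties are present, so use the tie-corrected normal approximation (with continuity correction) for the p-value.
Step 5: p-value = 0.108695; compare to alpha = 0.1. fail to reject H0.

U_X = 7.5, p = 0.108695, fail to reject H0 at alpha = 0.1.


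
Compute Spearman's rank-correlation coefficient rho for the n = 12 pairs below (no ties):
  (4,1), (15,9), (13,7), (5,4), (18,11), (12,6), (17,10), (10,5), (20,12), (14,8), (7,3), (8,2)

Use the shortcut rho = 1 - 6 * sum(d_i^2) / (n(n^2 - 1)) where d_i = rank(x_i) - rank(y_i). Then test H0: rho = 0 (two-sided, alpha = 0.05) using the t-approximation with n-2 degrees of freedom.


Step 1: Rank x and y separately (midranks; no ties here).
rank(x): 4->1, 15->9, 13->7, 5->2, 18->11, 12->6, 17->10, 10->5, 20->12, 14->8, 7->3, 8->4
rank(y): 1->1, 9->9, 7->7, 4->4, 11->11, 6->6, 10->10, 5->5, 12->12, 8->8, 3->3, 2->2
Step 2: d_i = R_x(i) - R_y(i); compute d_i^2.
  (1-1)^2=0, (9-9)^2=0, (7-7)^2=0, (2-4)^2=4, (11-11)^2=0, (6-6)^2=0, (10-10)^2=0, (5-5)^2=0, (12-12)^2=0, (8-8)^2=0, (3-3)^2=0, (4-2)^2=4
sum(d^2) = 8.
Step 3: rho = 1 - 6*8 / (12*(12^2 - 1)) = 1 - 48/1716 = 0.972028.
Step 4: Under H0, t = rho * sqrt((n-2)/(1-rho^2)) = 13.0876 ~ t(10).
Step 5: Two-sided p-value from the t-distribution with 10 df = 0.000000.
Step 6: alpha = 0.05. reject H0.

rho = 0.9720, p = 0.000000, reject H0 at alpha = 0.05.


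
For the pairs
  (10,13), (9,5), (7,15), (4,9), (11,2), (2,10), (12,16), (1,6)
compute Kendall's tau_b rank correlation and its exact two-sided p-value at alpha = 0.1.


Step 1: Enumerate the 28 unordered pairs (i,j) with i<j and classify each by sign(x_j-x_i) * sign(y_j-y_i).
  (1,2):dx=-1,dy=-8->C; (1,3):dx=-3,dy=+2->D; (1,4):dx=-6,dy=-4->C; (1,5):dx=+1,dy=-11->D
  (1,6):dx=-8,dy=-3->C; (1,7):dx=+2,dy=+3->C; (1,8):dx=-9,dy=-7->C; (2,3):dx=-2,dy=+10->D
  (2,4):dx=-5,dy=+4->D; (2,5):dx=+2,dy=-3->D; (2,6):dx=-7,dy=+5->D; (2,7):dx=+3,dy=+11->C
  (2,8):dx=-8,dy=+1->D; (3,4):dx=-3,dy=-6->C; (3,5):dx=+4,dy=-13->D; (3,6):dx=-5,dy=-5->C
  (3,7):dx=+5,dy=+1->C; (3,8):dx=-6,dy=-9->C; (4,5):dx=+7,dy=-7->D; (4,6):dx=-2,dy=+1->D
  (4,7):dx=+8,dy=+7->C; (4,8):dx=-3,dy=-3->C; (5,6):dx=-9,dy=+8->D; (5,7):dx=+1,dy=+14->C
  (5,8):dx=-10,dy=+4->D; (6,7):dx=+10,dy=+6->C; (6,8):dx=-1,dy=-4->C; (7,8):dx=-11,dy=-10->C
Step 2: C = 16, D = 12, total pairs = 28.
Step 3: tau = (C - D)/(n(n-1)/2) = (16 - 12)/28 = 0.142857.
Step 4: Exact two-sided p-value (enumerate n! = 40320 permutations of y under H0): p = 0.719544.
Step 5: alpha = 0.1. fail to reject H0.

tau_b = 0.1429 (C=16, D=12), p = 0.719544, fail to reject H0.


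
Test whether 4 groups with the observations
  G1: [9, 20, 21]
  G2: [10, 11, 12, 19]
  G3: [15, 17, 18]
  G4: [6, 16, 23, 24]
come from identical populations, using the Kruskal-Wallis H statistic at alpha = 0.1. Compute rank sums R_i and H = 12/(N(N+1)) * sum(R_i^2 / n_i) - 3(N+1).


Step 1: Combine all N = 14 observations and assign midranks.
sorted (value, group, rank): (6,G4,1), (9,G1,2), (10,G2,3), (11,G2,4), (12,G2,5), (15,G3,6), (16,G4,7), (17,G3,8), (18,G3,9), (19,G2,10), (20,G1,11), (21,G1,12), (23,G4,13), (24,G4,14)
Step 2: Sum ranks within each group.
R_1 = 25 (n_1 = 3)
R_2 = 22 (n_2 = 4)
R_3 = 23 (n_3 = 3)
R_4 = 35 (n_4 = 4)
Step 3: H = 12/(N(N+1)) * sum(R_i^2/n_i) - 3(N+1)
     = 12/(14*15) * (25^2/3 + 22^2/4 + 23^2/3 + 35^2/4) - 3*15
     = 0.057143 * 811.917 - 45
     = 1.395238.
Step 4: No ties, so H is used without correction.
Step 5: Under H0, H ~ chi^2(3); p-value = 0.706651.
Step 6: alpha = 0.1. fail to reject H0.

H = 1.3952, df = 3, p = 0.706651, fail to reject H0.


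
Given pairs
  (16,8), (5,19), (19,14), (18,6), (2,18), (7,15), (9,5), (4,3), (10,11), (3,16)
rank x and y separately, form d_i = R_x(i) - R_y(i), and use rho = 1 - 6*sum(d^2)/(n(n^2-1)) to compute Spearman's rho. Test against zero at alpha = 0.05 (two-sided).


Step 1: Rank x and y separately (midranks; no ties here).
rank(x): 16->8, 5->4, 19->10, 18->9, 2->1, 7->5, 9->6, 4->3, 10->7, 3->2
rank(y): 8->4, 19->10, 14->6, 6->3, 18->9, 15->7, 5->2, 3->1, 11->5, 16->8
Step 2: d_i = R_x(i) - R_y(i); compute d_i^2.
  (8-4)^2=16, (4-10)^2=36, (10-6)^2=16, (9-3)^2=36, (1-9)^2=64, (5-7)^2=4, (6-2)^2=16, (3-1)^2=4, (7-5)^2=4, (2-8)^2=36
sum(d^2) = 232.
Step 3: rho = 1 - 6*232 / (10*(10^2 - 1)) = 1 - 1392/990 = -0.406061.
Step 4: Under H0, t = rho * sqrt((n-2)/(1-rho^2)) = -1.2568 ~ t(8).
Step 5: Two-sided p-value from the t-distribution with 8 df = 0.244282.
Step 6: alpha = 0.05. fail to reject H0.

rho = -0.4061, p = 0.244282, fail to reject H0 at alpha = 0.05.


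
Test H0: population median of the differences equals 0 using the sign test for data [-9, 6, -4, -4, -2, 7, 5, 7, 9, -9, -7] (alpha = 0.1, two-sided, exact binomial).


Step 1: Discard zero differences. Original n = 11; n_eff = number of nonzero differences = 11.
Nonzero differences (with sign): -9, +6, -4, -4, -2, +7, +5, +7, +9, -9, -7
Step 2: Count signs: positive = 5, negative = 6.
Step 3: Under H0: P(positive) = 0.5, so the number of positives S ~ Bin(11, 0.5).
Step 4: Two-sided exact p-value = sum of Bin(11,0.5) probabilities at or below the observed probability = 1.000000.
Step 5: alpha = 0.1. fail to reject H0.

n_eff = 11, pos = 5, neg = 6, p = 1.000000, fail to reject H0.


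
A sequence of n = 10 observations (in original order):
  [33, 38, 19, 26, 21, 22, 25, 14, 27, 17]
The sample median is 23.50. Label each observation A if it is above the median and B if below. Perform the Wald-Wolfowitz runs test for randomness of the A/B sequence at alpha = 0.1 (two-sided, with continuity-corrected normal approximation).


Step 1: Compute median = 23.50; label A = above, B = below.
Labels in order: AABABBABAB  (n_A = 5, n_B = 5)
Step 2: Count runs R = 8.
Step 3: Under H0 (random ordering), E[R] = 2*n_A*n_B/(n_A+n_B) + 1 = 2*5*5/10 + 1 = 6.0000.
        Var[R] = 2*n_A*n_B*(2*n_A*n_B - n_A - n_B) / ((n_A+n_B)^2 * (n_A+n_B-1)) = 2000/900 = 2.2222.
        SD[R] = 1.4907.
Step 4: Continuity-corrected z = (R - 0.5 - E[R]) / SD[R] = (8 - 0.5 - 6.0000) / 1.4907 = 1.0062.
Step 5: Two-sided p-value via normal approximation = 2*(1 - Phi(|z|)) = 0.314305.
Step 6: alpha = 0.1. fail to reject H0.

R = 8, z = 1.0062, p = 0.314305, fail to reject H0.


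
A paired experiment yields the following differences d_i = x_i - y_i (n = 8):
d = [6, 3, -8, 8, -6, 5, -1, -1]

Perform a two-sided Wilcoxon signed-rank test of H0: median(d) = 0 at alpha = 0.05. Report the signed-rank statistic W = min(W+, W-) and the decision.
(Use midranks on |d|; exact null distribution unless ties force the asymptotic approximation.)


Step 1: Drop any zero differences (none here) and take |d_i|.
|d| = [6, 3, 8, 8, 6, 5, 1, 1]
Step 2: Midrank |d_i| (ties get averaged ranks).
ranks: |6|->5.5, |3|->3, |8|->7.5, |8|->7.5, |6|->5.5, |5|->4, |1|->1.5, |1|->1.5
Step 3: Attach original signs; sum ranks with positive sign and with negative sign.
W+ = 5.5 + 3 + 7.5 + 4 = 20
W- = 7.5 + 5.5 + 1.5 + 1.5 = 16
(Check: W+ + W- = 36 should equal n(n+1)/2 = 36.)
Step 4: Test statistic W = min(W+, W-) = 16.
Step 5: Ties in |d|, so use the tie-corrected normal approximation.
        E[W] = n(n+1)/4 = 8*9/4 = 18.
        Tie groups: |d|=1 (t=2), |d|=6 (t=2), |d|=8 (t=2); sum(t^3 - t) = 18.
        Var[W] = n(n+1)(2n+1)/24 - sum(t^3-t)/48 = 1224/24 - 18/48 = 50.625.
        z = (W - E[W]) / sqrt(Var[W]) = (16 - 18) / 7.1151 = -0.2811.
        Two-sided p = 2*Phi(z) = 0.778640.
Step 6: alpha = 0.05. fail to reject H0.

W+ = 20, W- = 16, W = min = 16, p = 0.778640, fail to reject H0.


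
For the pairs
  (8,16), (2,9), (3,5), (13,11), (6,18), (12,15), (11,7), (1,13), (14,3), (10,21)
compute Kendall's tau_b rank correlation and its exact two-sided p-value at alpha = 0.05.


Step 1: Enumerate the 45 unordered pairs (i,j) with i<j and classify each by sign(x_j-x_i) * sign(y_j-y_i).
  (1,2):dx=-6,dy=-7->C; (1,3):dx=-5,dy=-11->C; (1,4):dx=+5,dy=-5->D; (1,5):dx=-2,dy=+2->D
  (1,6):dx=+4,dy=-1->D; (1,7):dx=+3,dy=-9->D; (1,8):dx=-7,dy=-3->C; (1,9):dx=+6,dy=-13->D
  (1,10):dx=+2,dy=+5->C; (2,3):dx=+1,dy=-4->D; (2,4):dx=+11,dy=+2->C; (2,5):dx=+4,dy=+9->C
  (2,6):dx=+10,dy=+6->C; (2,7):dx=+9,dy=-2->D; (2,8):dx=-1,dy=+4->D; (2,9):dx=+12,dy=-6->D
  (2,10):dx=+8,dy=+12->C; (3,4):dx=+10,dy=+6->C; (3,5):dx=+3,dy=+13->C; (3,6):dx=+9,dy=+10->C
  (3,7):dx=+8,dy=+2->C; (3,8):dx=-2,dy=+8->D; (3,9):dx=+11,dy=-2->D; (3,10):dx=+7,dy=+16->C
  (4,5):dx=-7,dy=+7->D; (4,6):dx=-1,dy=+4->D; (4,7):dx=-2,dy=-4->C; (4,8):dx=-12,dy=+2->D
  (4,9):dx=+1,dy=-8->D; (4,10):dx=-3,dy=+10->D; (5,6):dx=+6,dy=-3->D; (5,7):dx=+5,dy=-11->D
  (5,8):dx=-5,dy=-5->C; (5,9):dx=+8,dy=-15->D; (5,10):dx=+4,dy=+3->C; (6,7):dx=-1,dy=-8->C
  (6,8):dx=-11,dy=-2->C; (6,9):dx=+2,dy=-12->D; (6,10):dx=-2,dy=+6->D; (7,8):dx=-10,dy=+6->D
  (7,9):dx=+3,dy=-4->D; (7,10):dx=-1,dy=+14->D; (8,9):dx=+13,dy=-10->D; (8,10):dx=+9,dy=+8->C
  (9,10):dx=-4,dy=+18->D
Step 2: C = 19, D = 26, total pairs = 45.
Step 3: tau = (C - D)/(n(n-1)/2) = (19 - 26)/45 = -0.155556.
Step 4: Exact two-sided p-value (enumerate n! = 3628800 permutations of y under H0): p = 0.600654.
Step 5: alpha = 0.05. fail to reject H0.

tau_b = -0.1556 (C=19, D=26), p = 0.600654, fail to reject H0.


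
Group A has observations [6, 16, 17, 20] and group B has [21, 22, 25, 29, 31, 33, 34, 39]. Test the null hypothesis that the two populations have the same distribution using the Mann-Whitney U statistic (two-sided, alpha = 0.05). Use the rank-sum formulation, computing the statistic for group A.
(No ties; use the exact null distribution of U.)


Step 1: Combine and sort all 12 observations; assign midranks.
sorted (value, group): (6,X), (16,X), (17,X), (20,X), (21,Y), (22,Y), (25,Y), (29,Y), (31,Y), (33,Y), (34,Y), (39,Y)
ranks: 6->1, 16->2, 17->3, 20->4, 21->5, 22->6, 25->7, 29->8, 31->9, 33->10, 34->11, 39->12
Step 2: Rank sum for X: R1 = 1 + 2 + 3 + 4 = 10.
Step 3: U_X = R1 - n1(n1+1)/2 = 10 - 4*5/2 = 10 - 10 = 0.
       U_Y = n1*n2 - U_X = 32 - 0 = 32.
Step 4: No ties, so the exact null distribution of U (based on enumerating the C(12,4) = 495 equally likely rank assignments) gives the two-sided p-value.
Step 5: p-value = 0.004040; compare to alpha = 0.05. reject H0.

U_X = 0, p = 0.004040, reject H0 at alpha = 0.05.


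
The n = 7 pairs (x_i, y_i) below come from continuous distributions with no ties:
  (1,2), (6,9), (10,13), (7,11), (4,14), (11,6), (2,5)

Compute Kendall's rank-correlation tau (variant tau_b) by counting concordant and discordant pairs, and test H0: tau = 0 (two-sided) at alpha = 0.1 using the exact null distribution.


Step 1: Enumerate the 21 unordered pairs (i,j) with i<j and classify each by sign(x_j-x_i) * sign(y_j-y_i).
  (1,2):dx=+5,dy=+7->C; (1,3):dx=+9,dy=+11->C; (1,4):dx=+6,dy=+9->C; (1,5):dx=+3,dy=+12->C
  (1,6):dx=+10,dy=+4->C; (1,7):dx=+1,dy=+3->C; (2,3):dx=+4,dy=+4->C; (2,4):dx=+1,dy=+2->C
  (2,5):dx=-2,dy=+5->D; (2,6):dx=+5,dy=-3->D; (2,7):dx=-4,dy=-4->C; (3,4):dx=-3,dy=-2->C
  (3,5):dx=-6,dy=+1->D; (3,6):dx=+1,dy=-7->D; (3,7):dx=-8,dy=-8->C; (4,5):dx=-3,dy=+3->D
  (4,6):dx=+4,dy=-5->D; (4,7):dx=-5,dy=-6->C; (5,6):dx=+7,dy=-8->D; (5,7):dx=-2,dy=-9->C
  (6,7):dx=-9,dy=-1->C
Step 2: C = 14, D = 7, total pairs = 21.
Step 3: tau = (C - D)/(n(n-1)/2) = (14 - 7)/21 = 0.333333.
Step 4: Exact two-sided p-value (enumerate n! = 5040 permutations of y under H0): p = 0.381349.
Step 5: alpha = 0.1. fail to reject H0.

tau_b = 0.3333 (C=14, D=7), p = 0.381349, fail to reject H0.


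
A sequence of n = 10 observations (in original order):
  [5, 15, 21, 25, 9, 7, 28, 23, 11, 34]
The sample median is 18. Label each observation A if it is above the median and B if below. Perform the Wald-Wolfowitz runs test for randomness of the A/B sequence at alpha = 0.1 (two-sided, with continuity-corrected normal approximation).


Step 1: Compute median = 18; label A = above, B = below.
Labels in order: BBAABBAABA  (n_A = 5, n_B = 5)
Step 2: Count runs R = 6.
Step 3: Under H0 (random ordering), E[R] = 2*n_A*n_B/(n_A+n_B) + 1 = 2*5*5/10 + 1 = 6.0000.
        Var[R] = 2*n_A*n_B*(2*n_A*n_B - n_A - n_B) / ((n_A+n_B)^2 * (n_A+n_B-1)) = 2000/900 = 2.2222.
        SD[R] = 1.4907.
Step 4: R = E[R], so z = 0 with no continuity correction.
Step 5: Two-sided p-value via normal approximation = 2*(1 - Phi(|z|)) = 1.000000.
Step 6: alpha = 0.1. fail to reject H0.

R = 6, z = 0.0000, p = 1.000000, fail to reject H0.


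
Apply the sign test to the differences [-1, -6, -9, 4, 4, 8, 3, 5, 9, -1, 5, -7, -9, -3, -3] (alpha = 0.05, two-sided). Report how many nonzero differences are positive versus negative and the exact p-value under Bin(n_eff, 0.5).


Step 1: Discard zero differences. Original n = 15; n_eff = number of nonzero differences = 15.
Nonzero differences (with sign): -1, -6, -9, +4, +4, +8, +3, +5, +9, -1, +5, -7, -9, -3, -3
Step 2: Count signs: positive = 7, negative = 8.
Step 3: Under H0: P(positive) = 0.5, so the number of positives S ~ Bin(15, 0.5).
Step 4: Two-sided exact p-value = sum of Bin(15,0.5) probabilities at or below the observed probability = 1.000000.
Step 5: alpha = 0.05. fail to reject H0.

n_eff = 15, pos = 7, neg = 8, p = 1.000000, fail to reject H0.


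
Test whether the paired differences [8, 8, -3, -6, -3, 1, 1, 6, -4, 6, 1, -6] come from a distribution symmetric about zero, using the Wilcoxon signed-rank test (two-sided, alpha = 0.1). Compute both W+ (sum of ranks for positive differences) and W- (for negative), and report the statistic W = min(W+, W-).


Step 1: Drop any zero differences (none here) and take |d_i|.
|d| = [8, 8, 3, 6, 3, 1, 1, 6, 4, 6, 1, 6]
Step 2: Midrank |d_i| (ties get averaged ranks).
ranks: |8|->11.5, |8|->11.5, |3|->4.5, |6|->8.5, |3|->4.5, |1|->2, |1|->2, |6|->8.5, |4|->6, |6|->8.5, |1|->2, |6|->8.5
Step 3: Attach original signs; sum ranks with positive sign and with negative sign.
W+ = 11.5 + 11.5 + 2 + 2 + 8.5 + 8.5 + 2 = 46
W- = 4.5 + 8.5 + 4.5 + 6 + 8.5 = 32
(Check: W+ + W- = 78 should equal n(n+1)/2 = 78.)
Step 4: Test statistic W = min(W+, W-) = 32.
Step 5: Ties in |d|, so use the tie-corrected normal approximation.
        E[W] = n(n+1)/4 = 12*13/4 = 39.
        Tie groups: |d|=1 (t=3), |d|=3 (t=2), |d|=6 (t=4), |d|=8 (t=2); sum(t^3 - t) = 96.
        Var[W] = n(n+1)(2n+1)/24 - sum(t^3-t)/48 = 3900/24 - 96/48 = 160.5.
        z = (W - E[W]) / sqrt(Var[W]) = (32 - 39) / 12.6689 = -0.5525.
        Two-sided p = 2*Phi(z) = 0.580581.
Step 6: alpha = 0.1. fail to reject H0.

W+ = 46, W- = 32, W = min = 32, p = 0.580581, fail to reject H0.


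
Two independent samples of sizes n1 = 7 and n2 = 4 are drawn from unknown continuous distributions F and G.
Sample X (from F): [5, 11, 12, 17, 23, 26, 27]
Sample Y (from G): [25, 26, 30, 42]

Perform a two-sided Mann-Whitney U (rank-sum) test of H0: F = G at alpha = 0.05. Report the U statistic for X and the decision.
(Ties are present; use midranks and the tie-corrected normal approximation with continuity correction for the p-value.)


Step 1: Combine and sort all 11 observations; assign midranks.
sorted (value, group): (5,X), (11,X), (12,X), (17,X), (23,X), (25,Y), (26,X), (26,Y), (27,X), (30,Y), (42,Y)
ranks: 5->1, 11->2, 12->3, 17->4, 23->5, 25->6, 26->7.5, 26->7.5, 27->9, 30->10, 42->11
Step 2: Rank sum for X: R1 = 1 + 2 + 3 + 4 + 5 + 7.5 + 9 = 31.5.
Step 3: U_X = R1 - n1(n1+1)/2 = 31.5 - 7*8/2 = 31.5 - 28 = 3.5.
       U_Y = n1*n2 - U_X = 28 - 3.5 = 24.5.
Step 4: Ties are present, so use the tie-corrected normal approximation (with continuity correction) for the p-value.
Step 5: p-value = 0.058207; compare to alpha = 0.05. fail to reject H0.

U_X = 3.5, p = 0.058207, fail to reject H0 at alpha = 0.05.


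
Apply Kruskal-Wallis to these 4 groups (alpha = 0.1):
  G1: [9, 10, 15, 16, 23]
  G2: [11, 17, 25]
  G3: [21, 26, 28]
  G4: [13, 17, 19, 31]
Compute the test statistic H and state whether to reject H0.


Step 1: Combine all N = 15 observations and assign midranks.
sorted (value, group, rank): (9,G1,1), (10,G1,2), (11,G2,3), (13,G4,4), (15,G1,5), (16,G1,6), (17,G2,7.5), (17,G4,7.5), (19,G4,9), (21,G3,10), (23,G1,11), (25,G2,12), (26,G3,13), (28,G3,14), (31,G4,15)
Step 2: Sum ranks within each group.
R_1 = 25 (n_1 = 5)
R_2 = 22.5 (n_2 = 3)
R_3 = 37 (n_3 = 3)
R_4 = 35.5 (n_4 = 4)
Step 3: H = 12/(N(N+1)) * sum(R_i^2/n_i) - 3(N+1)
     = 12/(15*16) * (25^2/5 + 22.5^2/3 + 37^2/3 + 35.5^2/4) - 3*16
     = 0.050000 * 1065.15 - 48
     = 5.257292.
Step 4: Ties present; correction factor C = 1 - 6/(15^3 - 15) = 0.998214. Corrected H = 5.257292 / 0.998214 = 5.266696.
Step 5: Under H0, H ~ chi^2(3); p-value = 0.153278.
Step 6: alpha = 0.1. fail to reject H0.

H = 5.2667, df = 3, p = 0.153278, fail to reject H0.


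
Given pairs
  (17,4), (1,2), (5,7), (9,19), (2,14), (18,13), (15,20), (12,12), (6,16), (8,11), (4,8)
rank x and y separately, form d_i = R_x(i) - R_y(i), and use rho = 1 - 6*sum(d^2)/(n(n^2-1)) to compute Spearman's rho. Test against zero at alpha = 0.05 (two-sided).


Step 1: Rank x and y separately (midranks; no ties here).
rank(x): 17->10, 1->1, 5->4, 9->7, 2->2, 18->11, 15->9, 12->8, 6->5, 8->6, 4->3
rank(y): 4->2, 2->1, 7->3, 19->10, 14->8, 13->7, 20->11, 12->6, 16->9, 11->5, 8->4
Step 2: d_i = R_x(i) - R_y(i); compute d_i^2.
  (10-2)^2=64, (1-1)^2=0, (4-3)^2=1, (7-10)^2=9, (2-8)^2=36, (11-7)^2=16, (9-11)^2=4, (8-6)^2=4, (5-9)^2=16, (6-5)^2=1, (3-4)^2=1
sum(d^2) = 152.
Step 3: rho = 1 - 6*152 / (11*(11^2 - 1)) = 1 - 912/1320 = 0.309091.
Step 4: Under H0, t = rho * sqrt((n-2)/(1-rho^2)) = 0.9750 ~ t(9).
Step 5: Two-sided p-value from the t-distribution with 9 df = 0.355028.
Step 6: alpha = 0.05. fail to reject H0.

rho = 0.3091, p = 0.355028, fail to reject H0 at alpha = 0.05.


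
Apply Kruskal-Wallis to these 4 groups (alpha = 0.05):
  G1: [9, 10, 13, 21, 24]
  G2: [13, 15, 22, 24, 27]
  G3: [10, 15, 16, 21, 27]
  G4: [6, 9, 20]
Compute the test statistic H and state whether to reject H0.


Step 1: Combine all N = 18 observations and assign midranks.
sorted (value, group, rank): (6,G4,1), (9,G1,2.5), (9,G4,2.5), (10,G1,4.5), (10,G3,4.5), (13,G1,6.5), (13,G2,6.5), (15,G2,8.5), (15,G3,8.5), (16,G3,10), (20,G4,11), (21,G1,12.5), (21,G3,12.5), (22,G2,14), (24,G1,15.5), (24,G2,15.5), (27,G2,17.5), (27,G3,17.5)
Step 2: Sum ranks within each group.
R_1 = 41.5 (n_1 = 5)
R_2 = 62 (n_2 = 5)
R_3 = 53 (n_3 = 5)
R_4 = 14.5 (n_4 = 3)
Step 3: H = 12/(N(N+1)) * sum(R_i^2/n_i) - 3(N+1)
     = 12/(18*19) * (41.5^2/5 + 62^2/5 + 53^2/5 + 14.5^2/3) - 3*19
     = 0.035088 * 1745.13 - 57
     = 4.232749.
Step 4: Ties present; correction factor C = 1 - 42/(18^3 - 18) = 0.992776. Corrected H = 4.232749 / 0.992776 = 4.263548.
Step 5: Under H0, H ~ chi^2(3); p-value = 0.234376.
Step 6: alpha = 0.05. fail to reject H0.

H = 4.2635, df = 3, p = 0.234376, fail to reject H0.


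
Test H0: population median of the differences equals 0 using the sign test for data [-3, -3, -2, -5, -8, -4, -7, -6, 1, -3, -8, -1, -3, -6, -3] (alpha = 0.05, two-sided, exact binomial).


Step 1: Discard zero differences. Original n = 15; n_eff = number of nonzero differences = 15.
Nonzero differences (with sign): -3, -3, -2, -5, -8, -4, -7, -6, +1, -3, -8, -1, -3, -6, -3
Step 2: Count signs: positive = 1, negative = 14.
Step 3: Under H0: P(positive) = 0.5, so the number of positives S ~ Bin(15, 0.5).
Step 4: Two-sided exact p-value = sum of Bin(15,0.5) probabilities at or below the observed probability = 0.000977.
Step 5: alpha = 0.05. reject H0.

n_eff = 15, pos = 1, neg = 14, p = 0.000977, reject H0.


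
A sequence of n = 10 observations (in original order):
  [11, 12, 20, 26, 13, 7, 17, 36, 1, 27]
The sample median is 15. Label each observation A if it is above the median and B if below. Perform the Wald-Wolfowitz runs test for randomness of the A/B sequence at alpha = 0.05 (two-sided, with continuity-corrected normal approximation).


Step 1: Compute median = 15; label A = above, B = below.
Labels in order: BBAABBAABA  (n_A = 5, n_B = 5)
Step 2: Count runs R = 6.
Step 3: Under H0 (random ordering), E[R] = 2*n_A*n_B/(n_A+n_B) + 1 = 2*5*5/10 + 1 = 6.0000.
        Var[R] = 2*n_A*n_B*(2*n_A*n_B - n_A - n_B) / ((n_A+n_B)^2 * (n_A+n_B-1)) = 2000/900 = 2.2222.
        SD[R] = 1.4907.
Step 4: R = E[R], so z = 0 with no continuity correction.
Step 5: Two-sided p-value via normal approximation = 2*(1 - Phi(|z|)) = 1.000000.
Step 6: alpha = 0.05. fail to reject H0.

R = 6, z = 0.0000, p = 1.000000, fail to reject H0.


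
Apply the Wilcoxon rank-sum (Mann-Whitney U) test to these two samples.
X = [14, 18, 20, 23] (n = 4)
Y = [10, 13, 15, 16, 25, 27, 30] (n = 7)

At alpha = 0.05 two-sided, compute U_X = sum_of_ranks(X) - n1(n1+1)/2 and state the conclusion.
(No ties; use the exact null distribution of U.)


Step 1: Combine and sort all 11 observations; assign midranks.
sorted (value, group): (10,Y), (13,Y), (14,X), (15,Y), (16,Y), (18,X), (20,X), (23,X), (25,Y), (27,Y), (30,Y)
ranks: 10->1, 13->2, 14->3, 15->4, 16->5, 18->6, 20->7, 23->8, 25->9, 27->10, 30->11
Step 2: Rank sum for X: R1 = 3 + 6 + 7 + 8 = 24.
Step 3: U_X = R1 - n1(n1+1)/2 = 24 - 4*5/2 = 24 - 10 = 14.
       U_Y = n1*n2 - U_X = 28 - 14 = 14.
Step 4: No ties, so the exact null distribution of U (based on enumerating the C(11,4) = 330 equally likely rank assignments) gives the two-sided p-value.
Step 5: p-value = 1.000000; compare to alpha = 0.05. fail to reject H0.

U_X = 14, p = 1.000000, fail to reject H0 at alpha = 0.05.


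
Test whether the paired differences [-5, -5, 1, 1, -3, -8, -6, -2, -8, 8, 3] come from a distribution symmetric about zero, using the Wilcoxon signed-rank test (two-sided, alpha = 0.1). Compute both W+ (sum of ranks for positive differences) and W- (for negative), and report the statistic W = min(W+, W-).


Step 1: Drop any zero differences (none here) and take |d_i|.
|d| = [5, 5, 1, 1, 3, 8, 6, 2, 8, 8, 3]
Step 2: Midrank |d_i| (ties get averaged ranks).
ranks: |5|->6.5, |5|->6.5, |1|->1.5, |1|->1.5, |3|->4.5, |8|->10, |6|->8, |2|->3, |8|->10, |8|->10, |3|->4.5
Step 3: Attach original signs; sum ranks with positive sign and with negative sign.
W+ = 1.5 + 1.5 + 10 + 4.5 = 17.5
W- = 6.5 + 6.5 + 4.5 + 10 + 8 + 3 + 10 = 48.5
(Check: W+ + W- = 66 should equal n(n+1)/2 = 66.)
Step 4: Test statistic W = min(W+, W-) = 17.5.
Step 5: Ties in |d|, so use the tie-corrected normal approximation.
        E[W] = n(n+1)/4 = 11*12/4 = 33.
        Tie groups: |d|=1 (t=2), |d|=3 (t=2), |d|=5 (t=2), |d|=8 (t=3); sum(t^3 - t) = 42.
        Var[W] = n(n+1)(2n+1)/24 - sum(t^3-t)/48 = 3036/24 - 42/48 = 125.625.
        z = (W - E[W]) / sqrt(Var[W]) = (17.5 - 33) / 11.2083 = -1.3829.
        Two-sided p = 2*Phi(z) = 0.166693.
Step 6: alpha = 0.1. fail to reject H0.

W+ = 17.5, W- = 48.5, W = min = 17.5, p = 0.166693, fail to reject H0.


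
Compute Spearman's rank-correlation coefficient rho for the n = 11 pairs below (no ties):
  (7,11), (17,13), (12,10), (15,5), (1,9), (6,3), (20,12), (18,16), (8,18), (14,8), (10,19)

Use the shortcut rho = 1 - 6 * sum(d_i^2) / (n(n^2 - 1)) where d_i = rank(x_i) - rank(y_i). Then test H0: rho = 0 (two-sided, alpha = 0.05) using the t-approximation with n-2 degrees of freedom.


Step 1: Rank x and y separately (midranks; no ties here).
rank(x): 7->3, 17->9, 12->6, 15->8, 1->1, 6->2, 20->11, 18->10, 8->4, 14->7, 10->5
rank(y): 11->6, 13->8, 10->5, 5->2, 9->4, 3->1, 12->7, 16->9, 18->10, 8->3, 19->11
Step 2: d_i = R_x(i) - R_y(i); compute d_i^2.
  (3-6)^2=9, (9-8)^2=1, (6-5)^2=1, (8-2)^2=36, (1-4)^2=9, (2-1)^2=1, (11-7)^2=16, (10-9)^2=1, (4-10)^2=36, (7-3)^2=16, (5-11)^2=36
sum(d^2) = 162.
Step 3: rho = 1 - 6*162 / (11*(11^2 - 1)) = 1 - 972/1320 = 0.263636.
Step 4: Under H0, t = rho * sqrt((n-2)/(1-rho^2)) = 0.8199 ~ t(9).
Step 5: Two-sided p-value from the t-distribution with 9 df = 0.433441.
Step 6: alpha = 0.05. fail to reject H0.

rho = 0.2636, p = 0.433441, fail to reject H0 at alpha = 0.05.


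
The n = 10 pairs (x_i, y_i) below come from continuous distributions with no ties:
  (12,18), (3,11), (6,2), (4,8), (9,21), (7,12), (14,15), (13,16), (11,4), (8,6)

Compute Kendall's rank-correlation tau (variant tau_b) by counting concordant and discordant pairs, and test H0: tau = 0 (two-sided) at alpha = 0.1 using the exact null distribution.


Step 1: Enumerate the 45 unordered pairs (i,j) with i<j and classify each by sign(x_j-x_i) * sign(y_j-y_i).
  (1,2):dx=-9,dy=-7->C; (1,3):dx=-6,dy=-16->C; (1,4):dx=-8,dy=-10->C; (1,5):dx=-3,dy=+3->D
  (1,6):dx=-5,dy=-6->C; (1,7):dx=+2,dy=-3->D; (1,8):dx=+1,dy=-2->D; (1,9):dx=-1,dy=-14->C
  (1,10):dx=-4,dy=-12->C; (2,3):dx=+3,dy=-9->D; (2,4):dx=+1,dy=-3->D; (2,5):dx=+6,dy=+10->C
  (2,6):dx=+4,dy=+1->C; (2,7):dx=+11,dy=+4->C; (2,8):dx=+10,dy=+5->C; (2,9):dx=+8,dy=-7->D
  (2,10):dx=+5,dy=-5->D; (3,4):dx=-2,dy=+6->D; (3,5):dx=+3,dy=+19->C; (3,6):dx=+1,dy=+10->C
  (3,7):dx=+8,dy=+13->C; (3,8):dx=+7,dy=+14->C; (3,9):dx=+5,dy=+2->C; (3,10):dx=+2,dy=+4->C
  (4,5):dx=+5,dy=+13->C; (4,6):dx=+3,dy=+4->C; (4,7):dx=+10,dy=+7->C; (4,8):dx=+9,dy=+8->C
  (4,9):dx=+7,dy=-4->D; (4,10):dx=+4,dy=-2->D; (5,6):dx=-2,dy=-9->C; (5,7):dx=+5,dy=-6->D
  (5,8):dx=+4,dy=-5->D; (5,9):dx=+2,dy=-17->D; (5,10):dx=-1,dy=-15->C; (6,7):dx=+7,dy=+3->C
  (6,8):dx=+6,dy=+4->C; (6,9):dx=+4,dy=-8->D; (6,10):dx=+1,dy=-6->D; (7,8):dx=-1,dy=+1->D
  (7,9):dx=-3,dy=-11->C; (7,10):dx=-6,dy=-9->C; (8,9):dx=-2,dy=-12->C; (8,10):dx=-5,dy=-10->C
  (9,10):dx=-3,dy=+2->D
Step 2: C = 28, D = 17, total pairs = 45.
Step 3: tau = (C - D)/(n(n-1)/2) = (28 - 17)/45 = 0.244444.
Step 4: Exact two-sided p-value (enumerate n! = 3628800 permutations of y under H0): p = 0.380720.
Step 5: alpha = 0.1. fail to reject H0.

tau_b = 0.2444 (C=28, D=17), p = 0.380720, fail to reject H0.


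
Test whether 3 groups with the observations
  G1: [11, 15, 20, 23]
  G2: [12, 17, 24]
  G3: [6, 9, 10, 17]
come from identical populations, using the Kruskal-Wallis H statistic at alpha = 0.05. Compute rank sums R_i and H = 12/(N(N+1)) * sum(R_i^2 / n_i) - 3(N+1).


Step 1: Combine all N = 11 observations and assign midranks.
sorted (value, group, rank): (6,G3,1), (9,G3,2), (10,G3,3), (11,G1,4), (12,G2,5), (15,G1,6), (17,G2,7.5), (17,G3,7.5), (20,G1,9), (23,G1,10), (24,G2,11)
Step 2: Sum ranks within each group.
R_1 = 29 (n_1 = 4)
R_2 = 23.5 (n_2 = 3)
R_3 = 13.5 (n_3 = 4)
Step 3: H = 12/(N(N+1)) * sum(R_i^2/n_i) - 3(N+1)
     = 12/(11*12) * (29^2/4 + 23.5^2/3 + 13.5^2/4) - 3*12
     = 0.090909 * 439.896 - 36
     = 3.990530.
Step 4: Ties present; correction factor C = 1 - 6/(11^3 - 11) = 0.995455. Corrected H = 3.990530 / 0.995455 = 4.008752.
Step 5: Under H0, H ~ chi^2(2); p-value = 0.134744.
Step 6: alpha = 0.05. fail to reject H0.

H = 4.0088, df = 2, p = 0.134744, fail to reject H0.


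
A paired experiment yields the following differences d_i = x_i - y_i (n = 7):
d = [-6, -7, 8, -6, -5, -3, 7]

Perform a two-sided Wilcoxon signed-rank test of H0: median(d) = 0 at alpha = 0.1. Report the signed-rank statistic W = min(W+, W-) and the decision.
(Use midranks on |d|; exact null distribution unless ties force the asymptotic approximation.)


Step 1: Drop any zero differences (none here) and take |d_i|.
|d| = [6, 7, 8, 6, 5, 3, 7]
Step 2: Midrank |d_i| (ties get averaged ranks).
ranks: |6|->3.5, |7|->5.5, |8|->7, |6|->3.5, |5|->2, |3|->1, |7|->5.5
Step 3: Attach original signs; sum ranks with positive sign and with negative sign.
W+ = 7 + 5.5 = 12.5
W- = 3.5 + 5.5 + 3.5 + 2 + 1 = 15.5
(Check: W+ + W- = 28 should equal n(n+1)/2 = 28.)
Step 4: Test statistic W = min(W+, W-) = 12.5.
Step 5: Ties in |d|, so use the tie-corrected normal approximation.
        E[W] = n(n+1)/4 = 7*8/4 = 14.
        Tie groups: |d|=6 (t=2), |d|=7 (t=2); sum(t^3 - t) = 12.
        Var[W] = n(n+1)(2n+1)/24 - sum(t^3-t)/48 = 840/24 - 12/48 = 34.75.
        z = (W - E[W]) / sqrt(Var[W]) = (12.5 - 14) / 5.8949 = -0.2545.
        Two-sided p = 2*Phi(z) = 0.799143.
Step 6: alpha = 0.1. fail to reject H0.

W+ = 12.5, W- = 15.5, W = min = 12.5, p = 0.799143, fail to reject H0.


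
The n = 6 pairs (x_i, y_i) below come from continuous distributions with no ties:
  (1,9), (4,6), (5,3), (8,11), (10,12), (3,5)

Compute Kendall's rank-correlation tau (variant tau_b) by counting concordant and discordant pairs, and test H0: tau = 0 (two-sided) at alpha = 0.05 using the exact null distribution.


Step 1: Enumerate the 15 unordered pairs (i,j) with i<j and classify each by sign(x_j-x_i) * sign(y_j-y_i).
  (1,2):dx=+3,dy=-3->D; (1,3):dx=+4,dy=-6->D; (1,4):dx=+7,dy=+2->C; (1,5):dx=+9,dy=+3->C
  (1,6):dx=+2,dy=-4->D; (2,3):dx=+1,dy=-3->D; (2,4):dx=+4,dy=+5->C; (2,5):dx=+6,dy=+6->C
  (2,6):dx=-1,dy=-1->C; (3,4):dx=+3,dy=+8->C; (3,5):dx=+5,dy=+9->C; (3,6):dx=-2,dy=+2->D
  (4,5):dx=+2,dy=+1->C; (4,6):dx=-5,dy=-6->C; (5,6):dx=-7,dy=-7->C
Step 2: C = 10, D = 5, total pairs = 15.
Step 3: tau = (C - D)/(n(n-1)/2) = (10 - 5)/15 = 0.333333.
Step 4: Exact two-sided p-value (enumerate n! = 720 permutations of y under H0): p = 0.469444.
Step 5: alpha = 0.05. fail to reject H0.

tau_b = 0.3333 (C=10, D=5), p = 0.469444, fail to reject H0.


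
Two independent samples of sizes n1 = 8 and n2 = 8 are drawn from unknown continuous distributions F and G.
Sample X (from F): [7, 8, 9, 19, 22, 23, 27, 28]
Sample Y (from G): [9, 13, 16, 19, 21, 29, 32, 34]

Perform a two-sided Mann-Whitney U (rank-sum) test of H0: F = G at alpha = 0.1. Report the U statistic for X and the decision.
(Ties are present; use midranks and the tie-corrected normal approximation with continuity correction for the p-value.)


Step 1: Combine and sort all 16 observations; assign midranks.
sorted (value, group): (7,X), (8,X), (9,X), (9,Y), (13,Y), (16,Y), (19,X), (19,Y), (21,Y), (22,X), (23,X), (27,X), (28,X), (29,Y), (32,Y), (34,Y)
ranks: 7->1, 8->2, 9->3.5, 9->3.5, 13->5, 16->6, 19->7.5, 19->7.5, 21->9, 22->10, 23->11, 27->12, 28->13, 29->14, 32->15, 34->16
Step 2: Rank sum for X: R1 = 1 + 2 + 3.5 + 7.5 + 10 + 11 + 12 + 13 = 60.
Step 3: U_X = R1 - n1(n1+1)/2 = 60 - 8*9/2 = 60 - 36 = 24.
       U_Y = n1*n2 - U_X = 64 - 24 = 40.
Step 4: Ties are present, so use the tie-corrected normal approximation (with continuity correction) for the p-value.
Step 5: p-value = 0.430218; compare to alpha = 0.1. fail to reject H0.

U_X = 24, p = 0.430218, fail to reject H0 at alpha = 0.1.


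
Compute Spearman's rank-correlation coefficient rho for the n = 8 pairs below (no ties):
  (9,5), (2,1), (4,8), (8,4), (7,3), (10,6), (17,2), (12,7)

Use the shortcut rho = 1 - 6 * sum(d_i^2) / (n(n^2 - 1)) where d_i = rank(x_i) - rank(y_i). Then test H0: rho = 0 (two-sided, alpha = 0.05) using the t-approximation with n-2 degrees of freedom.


Step 1: Rank x and y separately (midranks; no ties here).
rank(x): 9->5, 2->1, 4->2, 8->4, 7->3, 10->6, 17->8, 12->7
rank(y): 5->5, 1->1, 8->8, 4->4, 3->3, 6->6, 2->2, 7->7
Step 2: d_i = R_x(i) - R_y(i); compute d_i^2.
  (5-5)^2=0, (1-1)^2=0, (2-8)^2=36, (4-4)^2=0, (3-3)^2=0, (6-6)^2=0, (8-2)^2=36, (7-7)^2=0
sum(d^2) = 72.
Step 3: rho = 1 - 6*72 / (8*(8^2 - 1)) = 1 - 432/504 = 0.142857.
Step 4: Under H0, t = rho * sqrt((n-2)/(1-rho^2)) = 0.3536 ~ t(6).
Step 5: Two-sided p-value from the t-distribution with 6 df = 0.735765.
Step 6: alpha = 0.05. fail to reject H0.

rho = 0.1429, p = 0.735765, fail to reject H0 at alpha = 0.05.


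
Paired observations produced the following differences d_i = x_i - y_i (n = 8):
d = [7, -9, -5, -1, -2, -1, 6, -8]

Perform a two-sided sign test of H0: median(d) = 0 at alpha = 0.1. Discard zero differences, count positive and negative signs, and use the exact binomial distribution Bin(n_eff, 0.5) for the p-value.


Step 1: Discard zero differences. Original n = 8; n_eff = number of nonzero differences = 8.
Nonzero differences (with sign): +7, -9, -5, -1, -2, -1, +6, -8
Step 2: Count signs: positive = 2, negative = 6.
Step 3: Under H0: P(positive) = 0.5, so the number of positives S ~ Bin(8, 0.5).
Step 4: Two-sided exact p-value = sum of Bin(8,0.5) probabilities at or below the observed probability = 0.289062.
Step 5: alpha = 0.1. fail to reject H0.

n_eff = 8, pos = 2, neg = 6, p = 0.289062, fail to reject H0.


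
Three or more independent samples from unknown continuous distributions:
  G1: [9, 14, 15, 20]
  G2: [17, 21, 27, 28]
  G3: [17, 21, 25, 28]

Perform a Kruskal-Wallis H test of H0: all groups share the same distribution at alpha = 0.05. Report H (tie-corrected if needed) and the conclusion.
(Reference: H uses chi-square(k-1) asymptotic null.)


Step 1: Combine all N = 12 observations and assign midranks.
sorted (value, group, rank): (9,G1,1), (14,G1,2), (15,G1,3), (17,G2,4.5), (17,G3,4.5), (20,G1,6), (21,G2,7.5), (21,G3,7.5), (25,G3,9), (27,G2,10), (28,G2,11.5), (28,G3,11.5)
Step 2: Sum ranks within each group.
R_1 = 12 (n_1 = 4)
R_2 = 33.5 (n_2 = 4)
R_3 = 32.5 (n_3 = 4)
Step 3: H = 12/(N(N+1)) * sum(R_i^2/n_i) - 3(N+1)
     = 12/(12*13) * (12^2/4 + 33.5^2/4 + 32.5^2/4) - 3*13
     = 0.076923 * 580.625 - 39
     = 5.663462.
Step 4: Ties present; correction factor C = 1 - 18/(12^3 - 12) = 0.989510. Corrected H = 5.663462 / 0.989510 = 5.723498.
Step 5: Under H0, H ~ chi^2(2); p-value = 0.057169.
Step 6: alpha = 0.05. fail to reject H0.

H = 5.7235, df = 2, p = 0.057169, fail to reject H0.


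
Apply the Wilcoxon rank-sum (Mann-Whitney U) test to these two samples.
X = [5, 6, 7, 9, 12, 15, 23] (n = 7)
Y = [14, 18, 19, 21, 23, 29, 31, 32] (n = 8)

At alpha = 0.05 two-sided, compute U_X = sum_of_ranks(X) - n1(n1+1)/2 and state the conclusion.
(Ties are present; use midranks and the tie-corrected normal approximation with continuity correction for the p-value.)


Step 1: Combine and sort all 15 observations; assign midranks.
sorted (value, group): (5,X), (6,X), (7,X), (9,X), (12,X), (14,Y), (15,X), (18,Y), (19,Y), (21,Y), (23,X), (23,Y), (29,Y), (31,Y), (32,Y)
ranks: 5->1, 6->2, 7->3, 9->4, 12->5, 14->6, 15->7, 18->8, 19->9, 21->10, 23->11.5, 23->11.5, 29->13, 31->14, 32->15
Step 2: Rank sum for X: R1 = 1 + 2 + 3 + 4 + 5 + 7 + 11.5 = 33.5.
Step 3: U_X = R1 - n1(n1+1)/2 = 33.5 - 7*8/2 = 33.5 - 28 = 5.5.
       U_Y = n1*n2 - U_X = 56 - 5.5 = 50.5.
Step 4: Ties are present, so use the tie-corrected normal approximation (with continuity correction) for the p-value.
Step 5: p-value = 0.010826; compare to alpha = 0.05. reject H0.

U_X = 5.5, p = 0.010826, reject H0 at alpha = 0.05.


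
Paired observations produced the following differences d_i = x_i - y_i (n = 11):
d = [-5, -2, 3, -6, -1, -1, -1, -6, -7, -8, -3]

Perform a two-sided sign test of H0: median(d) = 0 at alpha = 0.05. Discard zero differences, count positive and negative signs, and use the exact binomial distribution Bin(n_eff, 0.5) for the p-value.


Step 1: Discard zero differences. Original n = 11; n_eff = number of nonzero differences = 11.
Nonzero differences (with sign): -5, -2, +3, -6, -1, -1, -1, -6, -7, -8, -3
Step 2: Count signs: positive = 1, negative = 10.
Step 3: Under H0: P(positive) = 0.5, so the number of positives S ~ Bin(11, 0.5).
Step 4: Two-sided exact p-value = sum of Bin(11,0.5) probabilities at or below the observed probability = 0.011719.
Step 5: alpha = 0.05. reject H0.

n_eff = 11, pos = 1, neg = 10, p = 0.011719, reject H0.


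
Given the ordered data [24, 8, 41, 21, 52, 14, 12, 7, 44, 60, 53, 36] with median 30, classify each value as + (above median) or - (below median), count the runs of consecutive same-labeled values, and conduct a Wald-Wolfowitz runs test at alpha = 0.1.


Step 1: Compute median = 30; label A = above, B = below.
Labels in order: BBABABBBAAAA  (n_A = 6, n_B = 6)
Step 2: Count runs R = 6.
Step 3: Under H0 (random ordering), E[R] = 2*n_A*n_B/(n_A+n_B) + 1 = 2*6*6/12 + 1 = 7.0000.
        Var[R] = 2*n_A*n_B*(2*n_A*n_B - n_A - n_B) / ((n_A+n_B)^2 * (n_A+n_B-1)) = 4320/1584 = 2.7273.
        SD[R] = 1.6514.
Step 4: Continuity-corrected z = (R + 0.5 - E[R]) / SD[R] = (6 + 0.5 - 7.0000) / 1.6514 = -0.3028.
Step 5: Two-sided p-value via normal approximation = 2*(1 - Phi(|z|)) = 0.762069.
Step 6: alpha = 0.1. fail to reject H0.

R = 6, z = -0.3028, p = 0.762069, fail to reject H0.
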